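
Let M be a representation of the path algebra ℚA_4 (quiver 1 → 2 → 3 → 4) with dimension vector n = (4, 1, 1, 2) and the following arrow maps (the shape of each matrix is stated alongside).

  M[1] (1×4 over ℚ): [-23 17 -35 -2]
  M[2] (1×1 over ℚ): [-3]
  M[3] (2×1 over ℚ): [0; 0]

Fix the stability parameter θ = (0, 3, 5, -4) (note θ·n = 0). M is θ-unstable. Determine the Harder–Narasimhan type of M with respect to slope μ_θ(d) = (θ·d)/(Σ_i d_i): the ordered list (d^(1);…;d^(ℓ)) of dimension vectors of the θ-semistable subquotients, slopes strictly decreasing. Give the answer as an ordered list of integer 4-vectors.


Interval decomposition of M: I[1,1]^3, I[1,3], I[4,4]^2.
HN type (ℓ=4): μ^(1)=5; μ^(2)=3; μ^(3)=0; μ^(4)=-4

((0, 0, 1, 0); (0, 1, 0, 0); (4, 0, 0, 0); (0, 0, 0, 2))


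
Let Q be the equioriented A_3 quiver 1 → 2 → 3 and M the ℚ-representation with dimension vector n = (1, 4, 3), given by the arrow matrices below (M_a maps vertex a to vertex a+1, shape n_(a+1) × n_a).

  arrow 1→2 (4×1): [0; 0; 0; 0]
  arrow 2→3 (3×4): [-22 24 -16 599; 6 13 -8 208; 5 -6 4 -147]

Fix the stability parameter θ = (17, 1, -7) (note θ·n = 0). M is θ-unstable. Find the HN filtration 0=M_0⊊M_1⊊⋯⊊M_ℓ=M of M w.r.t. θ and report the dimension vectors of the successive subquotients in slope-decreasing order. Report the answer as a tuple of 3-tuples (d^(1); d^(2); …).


Interval decomposition of M: I[1,1], I[2,2], I[2,3]^3.
HN type (ℓ=3): μ^(1)=17; μ^(2)=1; μ^(3)=-3

((1, 0, 0); (0, 1, 0); (0, 3, 3))


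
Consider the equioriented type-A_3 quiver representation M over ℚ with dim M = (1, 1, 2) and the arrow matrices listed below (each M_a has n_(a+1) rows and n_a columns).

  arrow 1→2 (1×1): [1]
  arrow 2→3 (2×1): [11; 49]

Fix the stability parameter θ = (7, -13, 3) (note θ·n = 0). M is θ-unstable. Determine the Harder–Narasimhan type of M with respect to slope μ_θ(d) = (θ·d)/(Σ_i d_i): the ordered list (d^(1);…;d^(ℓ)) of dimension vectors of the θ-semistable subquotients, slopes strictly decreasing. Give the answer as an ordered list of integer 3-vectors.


Via rank(M_{q-1}∘⋯∘M_p): M ≅ I[1,3], I[3,3].
μ_θ-semistable layers: μ^(1)=3; μ^(2)=-3

((0, 0, 2); (1, 1, 0))


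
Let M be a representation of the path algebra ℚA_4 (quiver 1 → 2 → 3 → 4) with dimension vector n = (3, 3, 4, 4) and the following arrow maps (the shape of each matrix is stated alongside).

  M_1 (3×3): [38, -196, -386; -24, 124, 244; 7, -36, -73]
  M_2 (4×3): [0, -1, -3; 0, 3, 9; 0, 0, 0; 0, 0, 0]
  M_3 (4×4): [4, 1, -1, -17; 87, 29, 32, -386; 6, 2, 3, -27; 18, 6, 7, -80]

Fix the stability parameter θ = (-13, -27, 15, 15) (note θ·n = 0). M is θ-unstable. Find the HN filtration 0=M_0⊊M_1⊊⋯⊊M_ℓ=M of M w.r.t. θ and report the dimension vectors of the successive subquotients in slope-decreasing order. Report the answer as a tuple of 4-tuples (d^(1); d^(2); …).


Barcode: M ≅ I[1,2]^2, I[1,4], I[3,4]^3. HN layers by μ_θ (2 steps, strictly decreasing):
  μ^(1)=15; μ^(2)=-20

((0, 0, 4, 4); (3, 3, 0, 0))


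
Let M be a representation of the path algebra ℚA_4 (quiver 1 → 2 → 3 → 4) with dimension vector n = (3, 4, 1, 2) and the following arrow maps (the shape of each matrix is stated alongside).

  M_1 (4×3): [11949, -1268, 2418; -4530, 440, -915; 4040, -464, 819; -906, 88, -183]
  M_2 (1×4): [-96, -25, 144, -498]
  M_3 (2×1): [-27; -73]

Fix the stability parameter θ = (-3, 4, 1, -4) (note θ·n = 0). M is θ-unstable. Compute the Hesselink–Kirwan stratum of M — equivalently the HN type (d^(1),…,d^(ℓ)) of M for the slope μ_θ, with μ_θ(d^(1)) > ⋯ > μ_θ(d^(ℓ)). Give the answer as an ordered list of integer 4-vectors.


Barcode: M ≅ I[1,1], I[1,2], I[1,4], I[2,2]^2, I[4,4]. HN layers by μ_θ (4 steps, strictly decreasing):
  μ^(1)=4; μ^(2)=1/3; μ^(3)=-3; μ^(4)=-4

((0, 3, 0, 0); (0, 1, 1, 1); (3, 0, 0, 0); (0, 0, 0, 1))


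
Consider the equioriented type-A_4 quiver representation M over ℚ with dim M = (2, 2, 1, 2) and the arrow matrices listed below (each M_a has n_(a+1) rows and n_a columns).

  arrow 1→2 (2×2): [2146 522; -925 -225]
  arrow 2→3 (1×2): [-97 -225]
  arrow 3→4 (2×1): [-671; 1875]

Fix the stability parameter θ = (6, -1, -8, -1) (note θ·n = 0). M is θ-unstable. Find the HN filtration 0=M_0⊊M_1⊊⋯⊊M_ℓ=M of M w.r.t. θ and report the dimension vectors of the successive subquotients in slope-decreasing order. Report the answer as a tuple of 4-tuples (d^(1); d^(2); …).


Interval decomposition of M: I[1,1], I[1,4], I[2,2], I[4,4].
HN type (ℓ=2): μ^(1)=6; μ^(2)=-1

((1, 0, 0, 0); (1, 2, 1, 2))


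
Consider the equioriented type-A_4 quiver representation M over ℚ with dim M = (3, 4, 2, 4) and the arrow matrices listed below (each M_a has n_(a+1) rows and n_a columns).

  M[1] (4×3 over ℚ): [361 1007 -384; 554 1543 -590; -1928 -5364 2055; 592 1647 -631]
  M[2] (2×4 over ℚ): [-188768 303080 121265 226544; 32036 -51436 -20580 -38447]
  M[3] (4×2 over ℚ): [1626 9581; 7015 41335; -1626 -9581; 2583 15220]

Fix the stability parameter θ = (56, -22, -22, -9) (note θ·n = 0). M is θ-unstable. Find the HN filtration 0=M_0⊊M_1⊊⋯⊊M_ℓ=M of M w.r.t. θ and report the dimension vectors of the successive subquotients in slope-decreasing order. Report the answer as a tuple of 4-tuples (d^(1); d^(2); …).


Via rank(M_{q-1}∘⋯∘M_p): M ≅ I[1,2], I[1,4]^2, I[2,2], I[4,4]^2.
μ_θ-semistable layers: μ^(1)=17; μ^(2)=3/4; μ^(3)=-9; μ^(4)=-22

((1, 1, 0, 0); (2, 2, 2, 2); (0, 0, 0, 2); (0, 1, 0, 0))


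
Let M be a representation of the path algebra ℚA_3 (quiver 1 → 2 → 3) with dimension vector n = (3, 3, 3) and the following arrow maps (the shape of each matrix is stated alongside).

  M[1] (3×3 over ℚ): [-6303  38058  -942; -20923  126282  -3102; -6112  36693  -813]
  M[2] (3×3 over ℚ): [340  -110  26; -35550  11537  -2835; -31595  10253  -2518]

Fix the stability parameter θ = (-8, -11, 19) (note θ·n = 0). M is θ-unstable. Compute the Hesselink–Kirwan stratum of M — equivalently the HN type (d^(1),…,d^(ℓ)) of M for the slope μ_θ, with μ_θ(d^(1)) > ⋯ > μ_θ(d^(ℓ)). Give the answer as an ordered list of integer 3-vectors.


Barcode: M ≅ I[1,1], I[1,2], I[1,3], I[2,3], I[3,3]. HN layers by μ_θ (4 steps, strictly decreasing):
  μ^(1)=19; μ^(2)=-8; μ^(3)=-19/2; μ^(4)=-11

((0, 0, 3); (1, 0, 0); (2, 2, 0); (0, 1, 0))


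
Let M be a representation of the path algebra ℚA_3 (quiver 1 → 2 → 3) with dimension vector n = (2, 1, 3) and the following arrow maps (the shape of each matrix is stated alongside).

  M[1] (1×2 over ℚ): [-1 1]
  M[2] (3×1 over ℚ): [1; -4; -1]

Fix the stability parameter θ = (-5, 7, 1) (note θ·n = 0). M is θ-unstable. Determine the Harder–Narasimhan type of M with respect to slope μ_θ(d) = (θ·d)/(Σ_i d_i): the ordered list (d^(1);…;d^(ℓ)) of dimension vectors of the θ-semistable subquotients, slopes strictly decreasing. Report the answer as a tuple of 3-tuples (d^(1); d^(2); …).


Interval decomposition of M: I[1,1], I[1,3], I[3,3]^2.
HN type (ℓ=3): μ^(1)=4; μ^(2)=1; μ^(3)=-5

((0, 1, 1); (0, 0, 2); (2, 0, 0))


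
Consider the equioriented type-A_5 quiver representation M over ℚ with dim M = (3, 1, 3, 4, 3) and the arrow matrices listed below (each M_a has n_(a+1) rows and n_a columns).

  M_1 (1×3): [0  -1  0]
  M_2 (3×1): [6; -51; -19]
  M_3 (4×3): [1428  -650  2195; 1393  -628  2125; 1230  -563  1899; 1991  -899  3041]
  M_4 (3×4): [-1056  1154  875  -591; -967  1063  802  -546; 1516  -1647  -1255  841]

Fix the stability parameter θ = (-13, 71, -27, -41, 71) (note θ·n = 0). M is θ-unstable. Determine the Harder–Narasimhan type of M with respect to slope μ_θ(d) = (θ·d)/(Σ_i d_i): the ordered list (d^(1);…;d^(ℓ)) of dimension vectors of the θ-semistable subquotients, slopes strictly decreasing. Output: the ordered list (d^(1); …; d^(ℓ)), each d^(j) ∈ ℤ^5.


Barcode: M ≅ I[1,1]^2, I[1,5], I[3,5]^2, I[4,4]. HN layers by μ_θ (5 steps, strictly decreasing):
  μ^(1)=71; μ^(2)=1; μ^(3)=-13; μ^(4)=-34; μ^(5)=-41

((0, 0, 0, 0, 3); (0, 1, 1, 1, 0); (3, 0, 0, 0, 0); (0, 0, 2, 2, 0); (0, 0, 0, 1, 0))


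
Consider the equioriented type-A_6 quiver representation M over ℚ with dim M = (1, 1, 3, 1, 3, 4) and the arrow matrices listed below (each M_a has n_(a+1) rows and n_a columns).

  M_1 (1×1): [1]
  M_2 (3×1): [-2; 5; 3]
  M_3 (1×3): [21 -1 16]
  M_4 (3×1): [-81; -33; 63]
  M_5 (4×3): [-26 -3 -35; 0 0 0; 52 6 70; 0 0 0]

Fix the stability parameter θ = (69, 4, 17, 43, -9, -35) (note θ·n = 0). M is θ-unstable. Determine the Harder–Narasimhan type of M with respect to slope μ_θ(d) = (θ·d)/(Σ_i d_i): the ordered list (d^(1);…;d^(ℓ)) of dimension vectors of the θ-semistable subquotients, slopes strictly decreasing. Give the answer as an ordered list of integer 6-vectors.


Barcode: M ≅ I[1,5], I[3,3]^2, I[5,5], I[5,6], I[6,6]^3. HN layers by μ_θ (5 steps, strictly decreasing):
  μ^(1)=124/5; μ^(2)=17; μ^(3)=-9; μ^(4)=-22; μ^(5)=-35

((1, 1, 1, 1, 1, 0); (0, 0, 2, 0, 0, 0); (0, 0, 0, 0, 1, 0); (0, 0, 0, 0, 1, 1); (0, 0, 0, 0, 0, 3))


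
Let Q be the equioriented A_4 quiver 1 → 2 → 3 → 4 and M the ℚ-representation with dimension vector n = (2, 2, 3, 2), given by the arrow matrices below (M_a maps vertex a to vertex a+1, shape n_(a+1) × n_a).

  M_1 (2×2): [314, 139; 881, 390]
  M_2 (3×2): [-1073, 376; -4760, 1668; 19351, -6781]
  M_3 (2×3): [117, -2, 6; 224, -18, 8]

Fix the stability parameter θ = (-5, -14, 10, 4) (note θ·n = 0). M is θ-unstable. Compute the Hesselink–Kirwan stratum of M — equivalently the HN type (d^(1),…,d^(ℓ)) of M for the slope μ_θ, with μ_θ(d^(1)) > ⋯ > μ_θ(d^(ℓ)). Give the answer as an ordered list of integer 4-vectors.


Barcode: M ≅ I[1,3], I[1,4], I[3,4]. HN layers by μ_θ (3 steps, strictly decreasing):
  μ^(1)=10; μ^(2)=7; μ^(3)=-19/2

((0, 0, 1, 0); (0, 0, 2, 2); (2, 2, 0, 0))


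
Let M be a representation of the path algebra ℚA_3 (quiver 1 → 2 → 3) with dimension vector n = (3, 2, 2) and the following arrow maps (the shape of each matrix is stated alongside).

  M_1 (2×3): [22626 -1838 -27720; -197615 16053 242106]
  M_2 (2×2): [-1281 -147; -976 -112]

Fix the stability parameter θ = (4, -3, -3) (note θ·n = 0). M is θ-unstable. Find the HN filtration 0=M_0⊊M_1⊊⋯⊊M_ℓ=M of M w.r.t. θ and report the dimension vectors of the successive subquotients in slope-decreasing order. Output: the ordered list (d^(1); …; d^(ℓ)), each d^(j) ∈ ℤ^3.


Barcode: M ≅ I[1,1], I[1,2], I[1,3], I[3,3]. HN layers by μ_θ (4 steps, strictly decreasing):
  μ^(1)=4; μ^(2)=1/2; μ^(3)=-2/3; μ^(4)=-3

((1, 0, 0); (1, 1, 0); (1, 1, 1); (0, 0, 1))


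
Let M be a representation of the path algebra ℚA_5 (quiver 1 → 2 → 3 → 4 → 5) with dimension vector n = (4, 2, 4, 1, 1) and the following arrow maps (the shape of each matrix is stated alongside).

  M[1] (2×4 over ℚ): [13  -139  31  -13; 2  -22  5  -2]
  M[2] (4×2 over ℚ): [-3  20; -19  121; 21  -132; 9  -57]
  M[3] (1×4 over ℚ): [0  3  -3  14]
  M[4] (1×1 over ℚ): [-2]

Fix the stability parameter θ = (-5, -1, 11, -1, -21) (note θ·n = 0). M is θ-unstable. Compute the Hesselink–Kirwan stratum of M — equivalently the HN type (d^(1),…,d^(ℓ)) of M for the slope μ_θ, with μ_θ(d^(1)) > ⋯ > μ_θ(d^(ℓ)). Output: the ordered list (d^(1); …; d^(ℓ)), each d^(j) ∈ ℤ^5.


Barcode: M ≅ I[1,1]^2, I[1,3], I[1,5], I[3,3]^2. HN layers by μ_θ (4 steps, strictly decreasing):
  μ^(1)=11; μ^(2)=-1; μ^(3)=-3; μ^(4)=-5

((0, 0, 3, 0, 0); (0, 1, 0, 0, 0); (0, 1, 1, 1, 1); (4, 0, 0, 0, 0))


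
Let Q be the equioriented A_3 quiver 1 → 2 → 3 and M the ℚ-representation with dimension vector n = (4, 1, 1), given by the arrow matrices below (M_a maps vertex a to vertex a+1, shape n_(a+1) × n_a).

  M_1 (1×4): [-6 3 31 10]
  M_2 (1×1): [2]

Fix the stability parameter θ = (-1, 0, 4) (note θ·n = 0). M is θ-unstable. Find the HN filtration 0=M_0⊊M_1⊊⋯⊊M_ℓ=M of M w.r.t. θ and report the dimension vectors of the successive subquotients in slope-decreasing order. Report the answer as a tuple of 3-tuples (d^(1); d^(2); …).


Via rank(M_{q-1}∘⋯∘M_p): M ≅ I[1,1]^3, I[1,3].
μ_θ-semistable layers: μ^(1)=4; μ^(2)=0; μ^(3)=-1

((0, 0, 1); (0, 1, 0); (4, 0, 0))


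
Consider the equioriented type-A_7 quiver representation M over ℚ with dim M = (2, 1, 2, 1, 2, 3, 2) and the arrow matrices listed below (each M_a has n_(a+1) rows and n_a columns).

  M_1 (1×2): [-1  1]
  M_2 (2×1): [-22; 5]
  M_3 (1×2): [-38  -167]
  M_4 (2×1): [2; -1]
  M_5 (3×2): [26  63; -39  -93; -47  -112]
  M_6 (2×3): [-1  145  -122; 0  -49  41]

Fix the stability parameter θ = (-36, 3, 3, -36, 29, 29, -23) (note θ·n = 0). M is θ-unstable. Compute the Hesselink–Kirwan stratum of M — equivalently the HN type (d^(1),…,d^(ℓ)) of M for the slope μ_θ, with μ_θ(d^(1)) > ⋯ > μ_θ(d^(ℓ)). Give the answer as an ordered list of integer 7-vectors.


Barcode: M ≅ I[1,1], I[1,7], I[3,3], I[5,7], I[6,6]. HN layers by μ_θ (5 steps, strictly decreasing):
  μ^(1)=29; μ^(2)=35/3; μ^(3)=3; μ^(4)=-10; μ^(5)=-36

((0, 0, 0, 0, 0, 1, 0); (0, 0, 0, 0, 2, 2, 2); (0, 0, 1, 0, 0, 0, 0); (0, 1, 1, 1, 0, 0, 0); (2, 0, 0, 0, 0, 0, 0))


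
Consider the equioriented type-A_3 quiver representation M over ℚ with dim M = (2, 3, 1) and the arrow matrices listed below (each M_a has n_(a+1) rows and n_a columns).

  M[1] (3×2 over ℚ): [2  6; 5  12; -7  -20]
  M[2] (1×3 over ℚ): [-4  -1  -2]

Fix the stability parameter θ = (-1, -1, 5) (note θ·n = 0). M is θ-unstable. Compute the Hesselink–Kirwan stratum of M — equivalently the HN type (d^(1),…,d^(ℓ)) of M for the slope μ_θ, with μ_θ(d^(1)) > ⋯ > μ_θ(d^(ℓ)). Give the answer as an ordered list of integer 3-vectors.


Barcode: M ≅ I[1,2], I[1,3], I[2,2]. HN layers by μ_θ (2 steps, strictly decreasing):
  μ^(1)=5; μ^(2)=-1

((0, 0, 1); (2, 3, 0))


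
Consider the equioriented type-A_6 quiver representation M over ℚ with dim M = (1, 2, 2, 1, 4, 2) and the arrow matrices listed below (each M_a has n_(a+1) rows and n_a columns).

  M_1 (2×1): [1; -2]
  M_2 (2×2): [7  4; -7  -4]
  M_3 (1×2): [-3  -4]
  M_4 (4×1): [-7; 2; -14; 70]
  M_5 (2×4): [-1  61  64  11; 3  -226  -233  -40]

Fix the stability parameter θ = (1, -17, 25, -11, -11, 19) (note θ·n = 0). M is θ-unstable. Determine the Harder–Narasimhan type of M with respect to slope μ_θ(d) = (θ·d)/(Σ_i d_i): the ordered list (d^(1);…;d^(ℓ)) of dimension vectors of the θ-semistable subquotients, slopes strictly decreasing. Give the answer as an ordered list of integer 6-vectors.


Interval decomposition of M: I[1,6], I[2,2], I[3,3], I[5,5]^2, I[5,6].
HN type (ℓ=6): μ^(1)=25; μ^(2)=19; μ^(3)=1; μ^(4)=-8; μ^(5)=-11; μ^(6)=-17

((0, 0, 1, 0, 0, 0); (0, 0, 0, 0, 0, 2); (0, 0, 1, 1, 1, 0); (1, 1, 0, 0, 0, 0); (0, 0, 0, 0, 3, 0); (0, 1, 0, 0, 0, 0))


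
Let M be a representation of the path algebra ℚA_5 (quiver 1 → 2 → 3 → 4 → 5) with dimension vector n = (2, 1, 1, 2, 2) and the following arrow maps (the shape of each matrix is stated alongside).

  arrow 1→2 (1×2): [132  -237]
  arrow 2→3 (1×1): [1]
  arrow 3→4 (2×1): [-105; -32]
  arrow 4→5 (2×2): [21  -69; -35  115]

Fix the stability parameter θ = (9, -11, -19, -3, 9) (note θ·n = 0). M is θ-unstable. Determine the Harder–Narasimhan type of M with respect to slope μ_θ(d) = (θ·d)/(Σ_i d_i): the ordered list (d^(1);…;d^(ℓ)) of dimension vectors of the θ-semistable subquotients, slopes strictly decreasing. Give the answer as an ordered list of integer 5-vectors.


Via rank(M_{q-1}∘⋯∘M_p): M ≅ I[1,1], I[1,5], I[4,4], I[5,5].
μ_θ-semistable layers: μ^(1)=9; μ^(2)=-3; μ^(3)=-7

((1, 0, 0, 0, 2); (0, 0, 0, 2, 0); (1, 1, 1, 0, 0))


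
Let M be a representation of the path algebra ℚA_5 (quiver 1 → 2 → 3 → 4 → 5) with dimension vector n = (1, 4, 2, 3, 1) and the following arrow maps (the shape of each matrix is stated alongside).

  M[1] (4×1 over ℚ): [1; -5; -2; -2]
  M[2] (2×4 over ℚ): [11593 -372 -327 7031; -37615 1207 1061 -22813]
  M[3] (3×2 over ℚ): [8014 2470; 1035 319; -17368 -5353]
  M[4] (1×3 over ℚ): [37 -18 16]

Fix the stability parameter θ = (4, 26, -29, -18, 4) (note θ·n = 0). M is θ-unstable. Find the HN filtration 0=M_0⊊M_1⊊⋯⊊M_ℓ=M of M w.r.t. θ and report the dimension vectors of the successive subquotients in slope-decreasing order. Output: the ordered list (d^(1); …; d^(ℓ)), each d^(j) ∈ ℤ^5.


Barcode: M ≅ I[1,4], I[2,2]^2, I[2,4], I[4,5]. HN layers by μ_θ (5 steps, strictly decreasing):
  μ^(1)=26; μ^(2)=4; μ^(3)=-17/4; μ^(4)=-7; μ^(5)=-18

((0, 2, 0, 0, 0); (0, 0, 0, 0, 1); (1, 1, 1, 1, 0); (0, 1, 1, 1, 0); (0, 0, 0, 1, 0))


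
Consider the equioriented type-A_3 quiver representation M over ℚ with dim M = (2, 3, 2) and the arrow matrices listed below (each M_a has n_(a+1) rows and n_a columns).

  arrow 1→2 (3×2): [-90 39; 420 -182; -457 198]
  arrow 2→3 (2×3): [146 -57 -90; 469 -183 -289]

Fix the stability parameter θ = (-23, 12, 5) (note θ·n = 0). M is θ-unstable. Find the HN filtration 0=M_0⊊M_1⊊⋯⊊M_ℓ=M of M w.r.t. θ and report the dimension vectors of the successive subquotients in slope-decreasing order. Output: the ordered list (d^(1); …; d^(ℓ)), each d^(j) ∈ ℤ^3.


Barcode: M ≅ I[1,3]^2, I[2,2]. HN layers by μ_θ (3 steps, strictly decreasing):
  μ^(1)=12; μ^(2)=17/2; μ^(3)=-23

((0, 1, 0); (0, 2, 2); (2, 0, 0))


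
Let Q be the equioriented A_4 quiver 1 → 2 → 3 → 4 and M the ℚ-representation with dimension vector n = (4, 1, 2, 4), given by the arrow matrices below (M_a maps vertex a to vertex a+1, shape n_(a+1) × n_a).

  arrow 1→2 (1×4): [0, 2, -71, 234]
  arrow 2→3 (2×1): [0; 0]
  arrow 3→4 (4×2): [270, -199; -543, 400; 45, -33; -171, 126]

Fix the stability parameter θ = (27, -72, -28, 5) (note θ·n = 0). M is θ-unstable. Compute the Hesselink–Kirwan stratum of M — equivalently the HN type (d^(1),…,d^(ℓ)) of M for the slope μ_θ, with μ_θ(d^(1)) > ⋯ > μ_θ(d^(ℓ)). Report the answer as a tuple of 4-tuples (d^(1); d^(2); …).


Interval decomposition of M: I[1,1]^3, I[1,2], I[3,4]^2, I[4,4]^2.
HN type (ℓ=4): μ^(1)=27; μ^(2)=5; μ^(3)=-45/2; μ^(4)=-28

((3, 0, 0, 0); (0, 0, 0, 4); (1, 1, 0, 0); (0, 0, 2, 0))


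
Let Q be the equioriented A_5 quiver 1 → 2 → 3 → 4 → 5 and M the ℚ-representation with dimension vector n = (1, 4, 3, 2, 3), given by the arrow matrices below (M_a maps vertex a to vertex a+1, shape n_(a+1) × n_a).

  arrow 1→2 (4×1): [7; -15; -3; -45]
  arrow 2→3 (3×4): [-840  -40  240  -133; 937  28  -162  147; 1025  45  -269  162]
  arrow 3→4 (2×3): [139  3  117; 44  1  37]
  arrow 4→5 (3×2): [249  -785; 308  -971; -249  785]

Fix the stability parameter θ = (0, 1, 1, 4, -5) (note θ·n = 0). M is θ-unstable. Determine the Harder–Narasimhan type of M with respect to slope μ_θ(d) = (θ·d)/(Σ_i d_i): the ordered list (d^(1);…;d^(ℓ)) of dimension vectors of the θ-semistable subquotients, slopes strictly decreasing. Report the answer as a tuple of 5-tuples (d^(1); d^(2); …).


Barcode: M ≅ I[1,5], I[2,2], I[2,3], I[2,5], I[5,5]. HN layers by μ_θ (4 steps, strictly decreasing):
  μ^(1)=1; μ^(2)=1/4; μ^(3)=0; μ^(4)=-5

((0, 2, 1, 0, 0); (0, 2, 2, 2, 2); (1, 0, 0, 0, 0); (0, 0, 0, 0, 1))


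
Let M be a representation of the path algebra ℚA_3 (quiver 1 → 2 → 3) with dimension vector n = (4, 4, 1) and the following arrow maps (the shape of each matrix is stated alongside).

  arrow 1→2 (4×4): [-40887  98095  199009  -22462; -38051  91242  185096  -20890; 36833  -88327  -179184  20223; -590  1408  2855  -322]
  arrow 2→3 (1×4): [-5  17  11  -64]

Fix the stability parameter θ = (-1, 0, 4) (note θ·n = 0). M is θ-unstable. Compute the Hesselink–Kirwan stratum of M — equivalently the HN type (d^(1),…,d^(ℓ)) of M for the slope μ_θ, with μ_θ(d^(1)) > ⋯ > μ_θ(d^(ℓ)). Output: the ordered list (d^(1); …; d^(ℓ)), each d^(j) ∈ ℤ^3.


Via rank(M_{q-1}∘⋯∘M_p): M ≅ I[1,2]^3, I[1,3].
μ_θ-semistable layers: μ^(1)=4; μ^(2)=0; μ^(3)=-1

((0, 0, 1); (0, 4, 0); (4, 0, 0))


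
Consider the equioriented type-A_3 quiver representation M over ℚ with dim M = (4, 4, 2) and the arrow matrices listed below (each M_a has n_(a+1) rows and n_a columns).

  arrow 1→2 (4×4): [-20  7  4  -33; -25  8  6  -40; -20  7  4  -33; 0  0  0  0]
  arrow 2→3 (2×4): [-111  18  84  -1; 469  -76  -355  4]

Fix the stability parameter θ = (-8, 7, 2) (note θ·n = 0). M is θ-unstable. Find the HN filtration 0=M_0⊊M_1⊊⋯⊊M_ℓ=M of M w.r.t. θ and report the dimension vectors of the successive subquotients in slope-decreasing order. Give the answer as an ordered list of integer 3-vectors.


Interval decomposition of M: I[1,1]^2, I[1,2], I[1,3], I[2,2], I[2,3].
HN type (ℓ=3): μ^(1)=7; μ^(2)=9/2; μ^(3)=-8

((0, 2, 0); (0, 2, 2); (4, 0, 0))


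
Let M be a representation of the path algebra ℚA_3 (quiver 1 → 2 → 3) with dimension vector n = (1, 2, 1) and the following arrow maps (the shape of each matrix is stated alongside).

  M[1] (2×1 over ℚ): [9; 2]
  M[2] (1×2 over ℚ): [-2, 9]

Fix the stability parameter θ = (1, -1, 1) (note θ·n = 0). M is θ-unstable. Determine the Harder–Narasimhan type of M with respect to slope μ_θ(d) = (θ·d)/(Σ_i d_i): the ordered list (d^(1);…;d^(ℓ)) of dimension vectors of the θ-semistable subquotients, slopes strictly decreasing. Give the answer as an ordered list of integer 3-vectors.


Barcode: M ≅ I[1,2], I[2,3]. HN layers by μ_θ (3 steps, strictly decreasing):
  μ^(1)=1; μ^(2)=0; μ^(3)=-1

((0, 0, 1); (1, 1, 0); (0, 1, 0))


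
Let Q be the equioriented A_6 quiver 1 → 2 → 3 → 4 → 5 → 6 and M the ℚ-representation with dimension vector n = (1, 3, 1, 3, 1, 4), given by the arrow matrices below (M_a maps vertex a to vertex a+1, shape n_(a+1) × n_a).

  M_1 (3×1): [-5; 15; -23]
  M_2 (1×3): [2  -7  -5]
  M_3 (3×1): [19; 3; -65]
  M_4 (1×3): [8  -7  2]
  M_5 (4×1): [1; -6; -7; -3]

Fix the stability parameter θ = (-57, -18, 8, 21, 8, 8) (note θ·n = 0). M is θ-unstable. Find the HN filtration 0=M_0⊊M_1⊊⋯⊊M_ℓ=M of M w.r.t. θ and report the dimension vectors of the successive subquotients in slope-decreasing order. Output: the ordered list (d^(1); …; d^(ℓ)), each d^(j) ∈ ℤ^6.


Via rank(M_{q-1}∘⋯∘M_p): M ≅ I[1,2], I[2,2], I[2,6], I[4,4]^2, I[6,6]^3.
μ_θ-semistable layers: μ^(1)=21; μ^(2)=37/3; μ^(3)=8; μ^(4)=-18; μ^(5)=-57

((0, 0, 0, 2, 0, 0); (0, 0, 0, 1, 1, 1); (0, 0, 1, 0, 0, 3); (0, 3, 0, 0, 0, 0); (1, 0, 0, 0, 0, 0))


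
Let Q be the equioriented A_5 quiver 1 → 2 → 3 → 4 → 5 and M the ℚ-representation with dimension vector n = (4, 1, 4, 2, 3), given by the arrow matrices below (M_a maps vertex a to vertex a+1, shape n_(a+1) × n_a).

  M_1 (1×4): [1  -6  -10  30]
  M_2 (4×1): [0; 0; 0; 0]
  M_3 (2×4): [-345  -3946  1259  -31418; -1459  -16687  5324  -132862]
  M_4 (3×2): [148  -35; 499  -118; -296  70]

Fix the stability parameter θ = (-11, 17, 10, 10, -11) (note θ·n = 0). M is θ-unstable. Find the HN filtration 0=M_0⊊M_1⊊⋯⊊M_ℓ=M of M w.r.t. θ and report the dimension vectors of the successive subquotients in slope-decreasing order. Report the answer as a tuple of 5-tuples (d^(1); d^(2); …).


Via rank(M_{q-1}∘⋯∘M_p): M ≅ I[1,1]^3, I[1,2], I[3,3]^2, I[3,5]^2, I[5,5].
μ_θ-semistable layers: μ^(1)=17; μ^(2)=10; μ^(3)=3; μ^(4)=-11

((0, 1, 0, 0, 0); (0, 0, 2, 0, 0); (0, 0, 2, 2, 2); (4, 0, 0, 0, 1))


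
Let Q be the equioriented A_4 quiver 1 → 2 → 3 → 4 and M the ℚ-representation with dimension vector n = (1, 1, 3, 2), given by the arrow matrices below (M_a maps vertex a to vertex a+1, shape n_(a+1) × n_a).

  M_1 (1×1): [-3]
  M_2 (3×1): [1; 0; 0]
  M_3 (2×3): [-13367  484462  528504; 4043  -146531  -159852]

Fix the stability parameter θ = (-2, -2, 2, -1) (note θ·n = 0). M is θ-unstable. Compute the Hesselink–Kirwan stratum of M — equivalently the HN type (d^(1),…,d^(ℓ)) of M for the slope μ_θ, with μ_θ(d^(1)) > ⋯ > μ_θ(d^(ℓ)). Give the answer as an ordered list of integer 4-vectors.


Interval decomposition of M: I[1,4], I[3,3], I[3,4].
HN type (ℓ=3): μ^(1)=2; μ^(2)=1/2; μ^(3)=-2

((0, 0, 1, 0); (0, 0, 2, 2); (1, 1, 0, 0))


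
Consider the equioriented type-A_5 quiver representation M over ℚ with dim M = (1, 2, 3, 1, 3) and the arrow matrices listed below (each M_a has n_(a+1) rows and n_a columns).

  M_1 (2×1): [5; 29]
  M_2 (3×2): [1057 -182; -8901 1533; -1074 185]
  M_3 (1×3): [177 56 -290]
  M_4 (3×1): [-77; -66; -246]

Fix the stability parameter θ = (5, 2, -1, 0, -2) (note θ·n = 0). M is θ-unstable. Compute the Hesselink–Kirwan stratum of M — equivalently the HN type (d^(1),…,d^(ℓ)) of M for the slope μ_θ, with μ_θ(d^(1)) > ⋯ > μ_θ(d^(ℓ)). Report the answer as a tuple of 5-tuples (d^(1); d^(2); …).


Via rank(M_{q-1}∘⋯∘M_p): M ≅ I[1,5], I[2,3], I[3,3], I[5,5]^2.
μ_θ-semistable layers: μ^(1)=4/5; μ^(2)=1/2; μ^(3)=-1; μ^(4)=-2

((1, 1, 1, 1, 1); (0, 1, 1, 0, 0); (0, 0, 1, 0, 0); (0, 0, 0, 0, 2))


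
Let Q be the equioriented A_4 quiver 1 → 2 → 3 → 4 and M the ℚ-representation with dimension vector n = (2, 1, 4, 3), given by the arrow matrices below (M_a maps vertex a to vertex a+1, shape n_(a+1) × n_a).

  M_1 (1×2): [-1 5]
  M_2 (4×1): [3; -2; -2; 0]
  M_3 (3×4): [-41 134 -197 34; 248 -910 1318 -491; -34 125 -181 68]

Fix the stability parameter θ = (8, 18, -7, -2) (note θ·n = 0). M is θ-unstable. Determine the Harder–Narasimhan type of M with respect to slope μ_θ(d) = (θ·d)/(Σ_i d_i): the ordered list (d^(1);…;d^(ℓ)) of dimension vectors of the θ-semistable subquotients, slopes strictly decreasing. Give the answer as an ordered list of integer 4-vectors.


Interval decomposition of M: I[1,1], I[1,4], I[3,3], I[3,4]^2.
HN type (ℓ=4): μ^(1)=8; μ^(2)=17/4; μ^(3)=-2; μ^(4)=-7

((1, 0, 0, 0); (1, 1, 1, 1); (0, 0, 0, 2); (0, 0, 3, 0))


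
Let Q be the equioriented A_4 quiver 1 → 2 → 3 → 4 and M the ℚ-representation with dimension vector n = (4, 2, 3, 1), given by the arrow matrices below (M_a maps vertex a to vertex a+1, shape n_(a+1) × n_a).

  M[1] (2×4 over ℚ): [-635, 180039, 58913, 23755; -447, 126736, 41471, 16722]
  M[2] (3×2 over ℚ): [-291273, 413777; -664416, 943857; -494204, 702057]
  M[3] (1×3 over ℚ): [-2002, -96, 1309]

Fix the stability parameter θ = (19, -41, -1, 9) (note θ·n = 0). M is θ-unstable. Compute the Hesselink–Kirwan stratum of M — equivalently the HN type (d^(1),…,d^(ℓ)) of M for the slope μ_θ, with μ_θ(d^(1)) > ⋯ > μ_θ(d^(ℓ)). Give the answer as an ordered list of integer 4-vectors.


Interval decomposition of M: I[1,1]^2, I[1,3], I[1,4], I[3,3].
HN type (ℓ=4): μ^(1)=19; μ^(2)=9; μ^(3)=-1; μ^(4)=-11

((2, 0, 0, 0); (0, 0, 0, 1); (0, 0, 3, 0); (2, 2, 0, 0))


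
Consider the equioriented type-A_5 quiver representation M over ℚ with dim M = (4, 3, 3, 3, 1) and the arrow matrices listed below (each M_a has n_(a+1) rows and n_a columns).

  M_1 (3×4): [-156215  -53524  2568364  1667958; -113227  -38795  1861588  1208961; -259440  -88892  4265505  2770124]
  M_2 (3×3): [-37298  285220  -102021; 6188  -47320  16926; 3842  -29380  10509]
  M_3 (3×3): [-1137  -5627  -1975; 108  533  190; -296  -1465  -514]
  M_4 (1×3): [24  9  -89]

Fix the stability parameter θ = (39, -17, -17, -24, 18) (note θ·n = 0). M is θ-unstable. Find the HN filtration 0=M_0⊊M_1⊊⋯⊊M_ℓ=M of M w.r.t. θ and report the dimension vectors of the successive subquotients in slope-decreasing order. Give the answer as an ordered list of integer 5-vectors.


Interval decomposition of M: I[1,1], I[1,2]^2, I[1,3], I[3,4], I[3,5], I[4,4].
HN type (ℓ=6): μ^(1)=39; μ^(2)=18; μ^(3)=11; μ^(4)=5/3; μ^(5)=-41/2; μ^(6)=-24

((1, 0, 0, 0, 0); (0, 0, 0, 0, 1); (2, 2, 0, 0, 0); (1, 1, 1, 0, 0); (0, 0, 2, 2, 0); (0, 0, 0, 1, 0))


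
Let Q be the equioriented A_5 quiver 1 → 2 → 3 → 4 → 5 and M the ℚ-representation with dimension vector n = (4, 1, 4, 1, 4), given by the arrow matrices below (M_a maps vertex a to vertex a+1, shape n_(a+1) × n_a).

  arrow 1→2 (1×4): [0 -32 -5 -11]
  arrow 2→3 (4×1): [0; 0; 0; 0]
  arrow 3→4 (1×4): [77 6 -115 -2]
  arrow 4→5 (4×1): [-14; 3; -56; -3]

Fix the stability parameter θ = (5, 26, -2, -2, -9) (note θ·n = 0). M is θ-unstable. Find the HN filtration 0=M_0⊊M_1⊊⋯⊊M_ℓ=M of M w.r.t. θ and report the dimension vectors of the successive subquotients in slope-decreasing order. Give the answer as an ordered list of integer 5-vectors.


Barcode: M ≅ I[1,1]^3, I[1,2], I[3,3]^3, I[3,5], I[5,5]^3. HN layers by μ_θ (5 steps, strictly decreasing):
  μ^(1)=26; μ^(2)=5; μ^(3)=-2; μ^(4)=-13/3; μ^(5)=-9

((0, 1, 0, 0, 0); (4, 0, 0, 0, 0); (0, 0, 3, 0, 0); (0, 0, 1, 1, 1); (0, 0, 0, 0, 3))


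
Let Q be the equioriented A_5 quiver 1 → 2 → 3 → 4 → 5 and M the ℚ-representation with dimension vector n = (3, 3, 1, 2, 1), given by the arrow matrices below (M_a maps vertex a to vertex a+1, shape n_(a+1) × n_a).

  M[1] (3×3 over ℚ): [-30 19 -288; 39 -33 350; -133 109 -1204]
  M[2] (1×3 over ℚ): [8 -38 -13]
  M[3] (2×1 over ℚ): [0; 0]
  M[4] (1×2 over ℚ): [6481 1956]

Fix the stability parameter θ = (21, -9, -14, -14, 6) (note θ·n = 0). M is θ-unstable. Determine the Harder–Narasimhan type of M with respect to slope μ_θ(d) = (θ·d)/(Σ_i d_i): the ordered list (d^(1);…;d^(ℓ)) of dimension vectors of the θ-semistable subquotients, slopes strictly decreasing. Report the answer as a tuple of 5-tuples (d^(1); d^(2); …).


Via rank(M_{q-1}∘⋯∘M_p): M ≅ I[1,2]^2, I[1,3], I[4,4], I[4,5].
μ_θ-semistable layers: μ^(1)=6; μ^(2)=-2/3; μ^(3)=-14

((2, 2, 0, 0, 1); (1, 1, 1, 0, 0); (0, 0, 0, 2, 0))


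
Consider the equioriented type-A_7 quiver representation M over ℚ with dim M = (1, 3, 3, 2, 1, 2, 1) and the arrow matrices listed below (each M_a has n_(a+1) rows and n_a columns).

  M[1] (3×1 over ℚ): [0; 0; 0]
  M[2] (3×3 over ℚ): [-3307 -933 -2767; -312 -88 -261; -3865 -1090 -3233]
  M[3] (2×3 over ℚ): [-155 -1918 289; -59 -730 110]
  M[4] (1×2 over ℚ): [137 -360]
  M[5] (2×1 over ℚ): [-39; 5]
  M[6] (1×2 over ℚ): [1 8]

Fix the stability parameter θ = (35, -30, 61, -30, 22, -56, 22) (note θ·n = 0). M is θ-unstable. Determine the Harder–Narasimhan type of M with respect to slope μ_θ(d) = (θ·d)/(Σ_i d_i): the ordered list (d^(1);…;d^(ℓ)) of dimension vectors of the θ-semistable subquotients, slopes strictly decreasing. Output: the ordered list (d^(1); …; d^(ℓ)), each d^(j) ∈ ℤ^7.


Interval decomposition of M: I[1,1], I[2,3], I[2,4], I[2,7], I[6,6].
HN type (ℓ=7): μ^(1)=61; μ^(2)=35; μ^(3)=22; μ^(4)=31/2; μ^(5)=-3/4; μ^(6)=-30; μ^(7)=-56

((0, 0, 1, 0, 0, 0, 0); (1, 0, 0, 0, 0, 0, 0); (0, 0, 0, 0, 0, 0, 1); (0, 0, 1, 1, 0, 0, 0); (0, 0, 1, 1, 1, 1, 0); (0, 3, 0, 0, 0, 0, 0); (0, 0, 0, 0, 0, 1, 0))


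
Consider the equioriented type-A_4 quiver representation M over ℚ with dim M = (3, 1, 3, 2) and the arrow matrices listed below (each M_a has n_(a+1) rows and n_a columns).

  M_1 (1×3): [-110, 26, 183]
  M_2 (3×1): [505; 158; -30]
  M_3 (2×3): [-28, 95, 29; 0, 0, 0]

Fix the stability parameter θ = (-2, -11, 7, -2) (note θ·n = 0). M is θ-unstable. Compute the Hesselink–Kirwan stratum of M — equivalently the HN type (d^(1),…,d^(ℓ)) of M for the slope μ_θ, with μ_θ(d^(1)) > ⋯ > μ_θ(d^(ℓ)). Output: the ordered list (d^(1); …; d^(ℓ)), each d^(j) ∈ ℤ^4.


Interval decomposition of M: I[1,1]^2, I[1,3], I[3,3], I[3,4], I[4,4].
HN type (ℓ=4): μ^(1)=7; μ^(2)=5/2; μ^(3)=-2; μ^(4)=-13/2

((0, 0, 2, 0); (0, 0, 1, 1); (2, 0, 0, 1); (1, 1, 0, 0))


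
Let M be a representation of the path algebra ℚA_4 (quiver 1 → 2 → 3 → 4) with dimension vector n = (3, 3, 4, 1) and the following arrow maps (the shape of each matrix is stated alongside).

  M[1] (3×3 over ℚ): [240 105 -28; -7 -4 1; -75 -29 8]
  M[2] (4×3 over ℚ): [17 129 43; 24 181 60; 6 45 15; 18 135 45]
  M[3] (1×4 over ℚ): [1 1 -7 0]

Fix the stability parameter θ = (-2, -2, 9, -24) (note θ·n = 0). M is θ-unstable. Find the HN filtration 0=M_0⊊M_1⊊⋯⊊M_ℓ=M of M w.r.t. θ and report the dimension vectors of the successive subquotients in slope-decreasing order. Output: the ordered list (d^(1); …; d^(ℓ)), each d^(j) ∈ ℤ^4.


Barcode: M ≅ I[1,3]^2, I[1,4], I[3,3]. HN layers by μ_θ (3 steps, strictly decreasing):
  μ^(1)=9; μ^(2)=-2; μ^(3)=-19/4

((0, 0, 3, 0); (2, 2, 0, 0); (1, 1, 1, 1))


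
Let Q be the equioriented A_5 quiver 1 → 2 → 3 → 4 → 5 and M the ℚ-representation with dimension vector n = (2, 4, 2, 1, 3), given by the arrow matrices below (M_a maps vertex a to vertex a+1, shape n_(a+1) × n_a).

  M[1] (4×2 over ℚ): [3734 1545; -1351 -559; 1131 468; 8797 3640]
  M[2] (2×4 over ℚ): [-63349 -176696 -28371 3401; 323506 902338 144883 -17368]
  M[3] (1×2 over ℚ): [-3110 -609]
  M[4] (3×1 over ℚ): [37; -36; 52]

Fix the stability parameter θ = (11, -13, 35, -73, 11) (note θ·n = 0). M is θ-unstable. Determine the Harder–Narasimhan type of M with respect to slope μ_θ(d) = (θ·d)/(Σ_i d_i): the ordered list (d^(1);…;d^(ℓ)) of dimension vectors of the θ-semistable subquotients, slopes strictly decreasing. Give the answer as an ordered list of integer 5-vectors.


Interval decomposition of M: I[1,3], I[1,5], I[2,2]^2, I[5,5]^2.
HN type (ℓ=5): μ^(1)=35; μ^(2)=11; μ^(3)=-1; μ^(4)=-10; μ^(5)=-13

((0, 0, 1, 0, 0); (0, 0, 0, 0, 3); (1, 1, 0, 0, 0); (1, 1, 1, 1, 0); (0, 2, 0, 0, 0))


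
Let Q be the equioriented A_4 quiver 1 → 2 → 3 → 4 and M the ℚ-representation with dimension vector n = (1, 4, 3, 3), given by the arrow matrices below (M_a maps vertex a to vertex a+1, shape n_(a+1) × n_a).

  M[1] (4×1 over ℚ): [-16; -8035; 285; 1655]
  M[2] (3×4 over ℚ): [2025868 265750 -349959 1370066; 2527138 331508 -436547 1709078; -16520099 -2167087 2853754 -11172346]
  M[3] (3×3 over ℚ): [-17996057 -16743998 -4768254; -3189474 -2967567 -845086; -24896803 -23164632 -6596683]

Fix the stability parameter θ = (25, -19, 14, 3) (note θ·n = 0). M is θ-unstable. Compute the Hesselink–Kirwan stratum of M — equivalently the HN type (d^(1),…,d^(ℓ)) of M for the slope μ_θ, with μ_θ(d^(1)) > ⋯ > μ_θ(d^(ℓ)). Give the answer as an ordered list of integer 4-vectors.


Interval decomposition of M: I[1,4], I[2,2]^2, I[2,4], I[3,4].
HN type (ℓ=3): μ^(1)=17/2; μ^(2)=3; μ^(3)=-19

((0, 0, 3, 3); (1, 1, 0, 0); (0, 3, 0, 0))


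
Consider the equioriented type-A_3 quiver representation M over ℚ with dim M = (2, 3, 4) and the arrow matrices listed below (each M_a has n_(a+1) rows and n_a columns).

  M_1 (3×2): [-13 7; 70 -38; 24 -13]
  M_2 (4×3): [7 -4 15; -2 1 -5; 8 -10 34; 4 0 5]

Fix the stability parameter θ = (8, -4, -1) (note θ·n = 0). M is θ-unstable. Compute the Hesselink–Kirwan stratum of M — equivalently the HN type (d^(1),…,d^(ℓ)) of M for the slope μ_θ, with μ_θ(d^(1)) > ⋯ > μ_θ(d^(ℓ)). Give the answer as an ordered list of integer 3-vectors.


Interval decomposition of M: I[1,3]^2, I[2,3], I[3,3].
HN type (ℓ=3): μ^(1)=1; μ^(2)=-1; μ^(3)=-4

((2, 2, 2); (0, 0, 2); (0, 1, 0))


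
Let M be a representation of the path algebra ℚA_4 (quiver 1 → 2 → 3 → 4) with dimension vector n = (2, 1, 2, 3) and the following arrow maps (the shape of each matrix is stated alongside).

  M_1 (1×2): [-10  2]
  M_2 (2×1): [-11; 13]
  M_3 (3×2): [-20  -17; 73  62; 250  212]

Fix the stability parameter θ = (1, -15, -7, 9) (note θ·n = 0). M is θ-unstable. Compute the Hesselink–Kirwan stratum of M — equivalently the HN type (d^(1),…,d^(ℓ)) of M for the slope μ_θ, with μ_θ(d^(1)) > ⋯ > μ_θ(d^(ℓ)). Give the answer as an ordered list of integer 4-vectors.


Barcode: M ≅ I[1,1], I[1,4], I[3,4], I[4,4]. HN layers by μ_θ (3 steps, strictly decreasing):
  μ^(1)=9; μ^(2)=1; μ^(3)=-7

((0, 0, 0, 3); (1, 0, 0, 0); (1, 1, 2, 0))


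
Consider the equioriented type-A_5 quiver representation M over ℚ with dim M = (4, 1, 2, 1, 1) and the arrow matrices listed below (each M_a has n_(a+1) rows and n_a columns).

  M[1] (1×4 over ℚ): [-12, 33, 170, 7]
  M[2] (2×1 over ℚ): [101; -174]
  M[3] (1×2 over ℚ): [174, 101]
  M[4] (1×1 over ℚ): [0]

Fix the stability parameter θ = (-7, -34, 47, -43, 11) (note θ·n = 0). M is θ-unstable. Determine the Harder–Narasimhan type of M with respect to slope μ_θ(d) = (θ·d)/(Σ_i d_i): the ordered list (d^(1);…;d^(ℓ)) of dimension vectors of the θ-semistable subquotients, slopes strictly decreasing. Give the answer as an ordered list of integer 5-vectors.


Barcode: M ≅ I[1,1]^3, I[1,3], I[3,4], I[5,5]. HN layers by μ_θ (5 steps, strictly decreasing):
  μ^(1)=47; μ^(2)=11; μ^(3)=2; μ^(4)=-7; μ^(5)=-41/2

((0, 0, 1, 0, 0); (0, 0, 0, 0, 1); (0, 0, 1, 1, 0); (3, 0, 0, 0, 0); (1, 1, 0, 0, 0))


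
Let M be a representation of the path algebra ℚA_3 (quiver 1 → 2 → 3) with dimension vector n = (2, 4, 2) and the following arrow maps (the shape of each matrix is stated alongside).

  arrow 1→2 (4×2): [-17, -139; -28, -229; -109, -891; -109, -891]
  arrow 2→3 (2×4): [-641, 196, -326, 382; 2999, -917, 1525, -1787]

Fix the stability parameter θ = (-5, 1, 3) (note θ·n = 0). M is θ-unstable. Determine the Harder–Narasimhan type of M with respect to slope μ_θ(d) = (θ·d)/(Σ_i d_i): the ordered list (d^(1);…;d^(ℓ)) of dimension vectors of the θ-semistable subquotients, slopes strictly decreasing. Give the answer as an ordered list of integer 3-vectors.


Via rank(M_{q-1}∘⋯∘M_p): M ≅ I[1,3]^2, I[2,2]^2.
μ_θ-semistable layers: μ^(1)=3; μ^(2)=1; μ^(3)=-5

((0, 0, 2); (0, 4, 0); (2, 0, 0))


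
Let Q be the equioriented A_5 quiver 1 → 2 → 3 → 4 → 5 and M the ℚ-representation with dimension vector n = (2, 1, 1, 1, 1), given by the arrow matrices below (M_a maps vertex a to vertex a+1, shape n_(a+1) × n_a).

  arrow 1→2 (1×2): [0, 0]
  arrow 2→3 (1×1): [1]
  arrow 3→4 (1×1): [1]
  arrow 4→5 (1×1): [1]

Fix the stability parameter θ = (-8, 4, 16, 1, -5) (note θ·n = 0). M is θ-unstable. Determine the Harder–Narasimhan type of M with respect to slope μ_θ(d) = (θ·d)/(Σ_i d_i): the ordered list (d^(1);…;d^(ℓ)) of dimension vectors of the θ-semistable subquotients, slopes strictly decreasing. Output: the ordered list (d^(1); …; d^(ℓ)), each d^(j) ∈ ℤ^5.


Via rank(M_{q-1}∘⋯∘M_p): M ≅ I[1,1]^2, I[2,5].
μ_θ-semistable layers: μ^(1)=4; μ^(2)=-8

((0, 1, 1, 1, 1); (2, 0, 0, 0, 0))


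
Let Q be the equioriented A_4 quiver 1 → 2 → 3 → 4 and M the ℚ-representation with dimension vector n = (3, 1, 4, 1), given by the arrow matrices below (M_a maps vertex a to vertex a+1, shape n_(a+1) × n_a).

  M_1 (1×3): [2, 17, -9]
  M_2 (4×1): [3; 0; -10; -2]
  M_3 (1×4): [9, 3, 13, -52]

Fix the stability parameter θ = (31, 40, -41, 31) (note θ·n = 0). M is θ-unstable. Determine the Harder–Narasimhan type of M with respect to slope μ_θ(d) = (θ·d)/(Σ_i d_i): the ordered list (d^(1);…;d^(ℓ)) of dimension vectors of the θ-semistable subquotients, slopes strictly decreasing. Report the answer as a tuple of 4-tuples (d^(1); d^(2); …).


Via rank(M_{q-1}∘⋯∘M_p): M ≅ I[1,1]^2, I[1,4], I[3,3]^3.
μ_θ-semistable layers: μ^(1)=31; μ^(2)=10; μ^(3)=-41

((2, 0, 0, 1); (1, 1, 1, 0); (0, 0, 3, 0))


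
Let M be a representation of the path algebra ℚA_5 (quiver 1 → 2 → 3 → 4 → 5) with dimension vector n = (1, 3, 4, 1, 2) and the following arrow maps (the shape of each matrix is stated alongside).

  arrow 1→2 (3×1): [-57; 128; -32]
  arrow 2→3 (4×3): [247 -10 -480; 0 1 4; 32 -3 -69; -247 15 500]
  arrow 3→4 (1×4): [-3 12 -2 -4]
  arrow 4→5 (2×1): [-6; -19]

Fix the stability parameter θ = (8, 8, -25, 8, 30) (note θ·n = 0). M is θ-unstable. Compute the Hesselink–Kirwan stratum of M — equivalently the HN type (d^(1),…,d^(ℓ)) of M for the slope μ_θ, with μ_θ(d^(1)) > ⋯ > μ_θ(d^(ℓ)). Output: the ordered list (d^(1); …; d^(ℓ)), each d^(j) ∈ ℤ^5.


Via rank(M_{q-1}∘⋯∘M_p): M ≅ I[1,5], I[2,3]^2, I[3,3], I[5,5].
μ_θ-semistable layers: μ^(1)=30; μ^(2)=8; μ^(3)=-3; μ^(4)=-17/2; μ^(5)=-25

((0, 0, 0, 0, 2); (0, 0, 0, 1, 0); (1, 1, 1, 0, 0); (0, 2, 2, 0, 0); (0, 0, 1, 0, 0))
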